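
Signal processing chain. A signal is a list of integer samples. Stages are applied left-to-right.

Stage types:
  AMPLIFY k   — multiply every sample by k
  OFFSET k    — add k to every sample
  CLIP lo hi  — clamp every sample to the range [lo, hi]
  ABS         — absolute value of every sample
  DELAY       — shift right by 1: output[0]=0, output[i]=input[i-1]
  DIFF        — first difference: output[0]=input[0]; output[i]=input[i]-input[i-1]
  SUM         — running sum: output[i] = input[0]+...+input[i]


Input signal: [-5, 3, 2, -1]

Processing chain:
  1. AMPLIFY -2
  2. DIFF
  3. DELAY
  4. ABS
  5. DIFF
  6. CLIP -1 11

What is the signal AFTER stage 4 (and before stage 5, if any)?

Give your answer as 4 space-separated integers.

Input: [-5, 3, 2, -1]
Stage 1 (AMPLIFY -2): -5*-2=10, 3*-2=-6, 2*-2=-4, -1*-2=2 -> [10, -6, -4, 2]
Stage 2 (DIFF): s[0]=10, -6-10=-16, -4--6=2, 2--4=6 -> [10, -16, 2, 6]
Stage 3 (DELAY): [0, 10, -16, 2] = [0, 10, -16, 2] -> [0, 10, -16, 2]
Stage 4 (ABS): |0|=0, |10|=10, |-16|=16, |2|=2 -> [0, 10, 16, 2]

Answer: 0 10 16 2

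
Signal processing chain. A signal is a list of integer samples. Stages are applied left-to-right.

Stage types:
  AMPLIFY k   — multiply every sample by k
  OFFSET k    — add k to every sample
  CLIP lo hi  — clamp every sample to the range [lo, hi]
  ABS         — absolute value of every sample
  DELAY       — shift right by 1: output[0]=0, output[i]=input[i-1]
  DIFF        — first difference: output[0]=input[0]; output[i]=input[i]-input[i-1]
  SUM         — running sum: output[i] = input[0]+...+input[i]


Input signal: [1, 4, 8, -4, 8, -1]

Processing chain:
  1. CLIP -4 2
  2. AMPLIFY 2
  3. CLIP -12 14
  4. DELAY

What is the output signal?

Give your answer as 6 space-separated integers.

Answer: 0 2 4 4 -8 4

Derivation:
Input: [1, 4, 8, -4, 8, -1]
Stage 1 (CLIP -4 2): clip(1,-4,2)=1, clip(4,-4,2)=2, clip(8,-4,2)=2, clip(-4,-4,2)=-4, clip(8,-4,2)=2, clip(-1,-4,2)=-1 -> [1, 2, 2, -4, 2, -1]
Stage 2 (AMPLIFY 2): 1*2=2, 2*2=4, 2*2=4, -4*2=-8, 2*2=4, -1*2=-2 -> [2, 4, 4, -8, 4, -2]
Stage 3 (CLIP -12 14): clip(2,-12,14)=2, clip(4,-12,14)=4, clip(4,-12,14)=4, clip(-8,-12,14)=-8, clip(4,-12,14)=4, clip(-2,-12,14)=-2 -> [2, 4, 4, -8, 4, -2]
Stage 4 (DELAY): [0, 2, 4, 4, -8, 4] = [0, 2, 4, 4, -8, 4] -> [0, 2, 4, 4, -8, 4]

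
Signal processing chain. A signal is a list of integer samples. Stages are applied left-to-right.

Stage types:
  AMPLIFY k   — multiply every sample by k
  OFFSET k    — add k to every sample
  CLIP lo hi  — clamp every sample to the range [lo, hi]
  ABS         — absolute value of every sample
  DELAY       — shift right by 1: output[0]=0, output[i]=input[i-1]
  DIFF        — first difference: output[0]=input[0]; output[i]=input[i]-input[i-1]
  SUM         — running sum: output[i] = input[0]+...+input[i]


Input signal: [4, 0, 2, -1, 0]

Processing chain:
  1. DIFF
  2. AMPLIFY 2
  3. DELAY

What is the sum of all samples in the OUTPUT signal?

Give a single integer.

Answer: -2

Derivation:
Input: [4, 0, 2, -1, 0]
Stage 1 (DIFF): s[0]=4, 0-4=-4, 2-0=2, -1-2=-3, 0--1=1 -> [4, -4, 2, -3, 1]
Stage 2 (AMPLIFY 2): 4*2=8, -4*2=-8, 2*2=4, -3*2=-6, 1*2=2 -> [8, -8, 4, -6, 2]
Stage 3 (DELAY): [0, 8, -8, 4, -6] = [0, 8, -8, 4, -6] -> [0, 8, -8, 4, -6]
Output sum: -2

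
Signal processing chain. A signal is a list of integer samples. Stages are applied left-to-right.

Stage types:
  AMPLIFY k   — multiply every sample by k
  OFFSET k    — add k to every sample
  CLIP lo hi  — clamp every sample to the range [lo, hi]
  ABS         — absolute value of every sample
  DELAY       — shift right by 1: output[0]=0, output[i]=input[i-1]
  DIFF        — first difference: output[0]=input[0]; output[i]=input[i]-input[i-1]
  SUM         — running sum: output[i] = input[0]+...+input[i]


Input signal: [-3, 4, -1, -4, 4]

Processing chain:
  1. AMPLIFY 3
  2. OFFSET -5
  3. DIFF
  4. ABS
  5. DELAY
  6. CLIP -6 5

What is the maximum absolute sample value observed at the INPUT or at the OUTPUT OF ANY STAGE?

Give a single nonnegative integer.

Answer: 24

Derivation:
Input: [-3, 4, -1, -4, 4] (max |s|=4)
Stage 1 (AMPLIFY 3): -3*3=-9, 4*3=12, -1*3=-3, -4*3=-12, 4*3=12 -> [-9, 12, -3, -12, 12] (max |s|=12)
Stage 2 (OFFSET -5): -9+-5=-14, 12+-5=7, -3+-5=-8, -12+-5=-17, 12+-5=7 -> [-14, 7, -8, -17, 7] (max |s|=17)
Stage 3 (DIFF): s[0]=-14, 7--14=21, -8-7=-15, -17--8=-9, 7--17=24 -> [-14, 21, -15, -9, 24] (max |s|=24)
Stage 4 (ABS): |-14|=14, |21|=21, |-15|=15, |-9|=9, |24|=24 -> [14, 21, 15, 9, 24] (max |s|=24)
Stage 5 (DELAY): [0, 14, 21, 15, 9] = [0, 14, 21, 15, 9] -> [0, 14, 21, 15, 9] (max |s|=21)
Stage 6 (CLIP -6 5): clip(0,-6,5)=0, clip(14,-6,5)=5, clip(21,-6,5)=5, clip(15,-6,5)=5, clip(9,-6,5)=5 -> [0, 5, 5, 5, 5] (max |s|=5)
Overall max amplitude: 24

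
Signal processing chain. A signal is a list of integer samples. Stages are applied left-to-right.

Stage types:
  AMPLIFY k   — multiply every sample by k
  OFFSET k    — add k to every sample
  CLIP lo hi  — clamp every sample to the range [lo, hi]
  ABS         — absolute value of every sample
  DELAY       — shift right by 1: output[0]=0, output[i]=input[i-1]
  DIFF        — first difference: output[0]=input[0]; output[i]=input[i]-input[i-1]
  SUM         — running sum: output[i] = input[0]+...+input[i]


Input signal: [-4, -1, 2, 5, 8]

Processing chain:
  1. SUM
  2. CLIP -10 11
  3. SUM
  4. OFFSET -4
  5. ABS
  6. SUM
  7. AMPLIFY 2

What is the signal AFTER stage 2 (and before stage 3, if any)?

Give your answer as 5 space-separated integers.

Answer: -4 -5 -3 2 10

Derivation:
Input: [-4, -1, 2, 5, 8]
Stage 1 (SUM): sum[0..0]=-4, sum[0..1]=-5, sum[0..2]=-3, sum[0..3]=2, sum[0..4]=10 -> [-4, -5, -3, 2, 10]
Stage 2 (CLIP -10 11): clip(-4,-10,11)=-4, clip(-5,-10,11)=-5, clip(-3,-10,11)=-3, clip(2,-10,11)=2, clip(10,-10,11)=10 -> [-4, -5, -3, 2, 10]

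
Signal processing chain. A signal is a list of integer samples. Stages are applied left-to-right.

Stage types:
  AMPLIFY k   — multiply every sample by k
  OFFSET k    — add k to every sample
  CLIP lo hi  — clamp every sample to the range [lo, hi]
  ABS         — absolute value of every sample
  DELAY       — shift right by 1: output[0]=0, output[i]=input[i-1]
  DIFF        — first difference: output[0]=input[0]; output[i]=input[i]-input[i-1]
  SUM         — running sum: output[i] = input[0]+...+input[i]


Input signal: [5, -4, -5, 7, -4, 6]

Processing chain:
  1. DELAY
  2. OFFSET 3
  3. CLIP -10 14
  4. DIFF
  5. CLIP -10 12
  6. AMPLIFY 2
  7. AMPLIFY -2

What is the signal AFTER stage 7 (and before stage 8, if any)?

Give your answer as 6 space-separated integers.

Answer: -12 -20 36 4 -48 40

Derivation:
Input: [5, -4, -5, 7, -4, 6]
Stage 1 (DELAY): [0, 5, -4, -5, 7, -4] = [0, 5, -4, -5, 7, -4] -> [0, 5, -4, -5, 7, -4]
Stage 2 (OFFSET 3): 0+3=3, 5+3=8, -4+3=-1, -5+3=-2, 7+3=10, -4+3=-1 -> [3, 8, -1, -2, 10, -1]
Stage 3 (CLIP -10 14): clip(3,-10,14)=3, clip(8,-10,14)=8, clip(-1,-10,14)=-1, clip(-2,-10,14)=-2, clip(10,-10,14)=10, clip(-1,-10,14)=-1 -> [3, 8, -1, -2, 10, -1]
Stage 4 (DIFF): s[0]=3, 8-3=5, -1-8=-9, -2--1=-1, 10--2=12, -1-10=-11 -> [3, 5, -9, -1, 12, -11]
Stage 5 (CLIP -10 12): clip(3,-10,12)=3, clip(5,-10,12)=5, clip(-9,-10,12)=-9, clip(-1,-10,12)=-1, clip(12,-10,12)=12, clip(-11,-10,12)=-10 -> [3, 5, -9, -1, 12, -10]
Stage 6 (AMPLIFY 2): 3*2=6, 5*2=10, -9*2=-18, -1*2=-2, 12*2=24, -10*2=-20 -> [6, 10, -18, -2, 24, -20]
Stage 7 (AMPLIFY -2): 6*-2=-12, 10*-2=-20, -18*-2=36, -2*-2=4, 24*-2=-48, -20*-2=40 -> [-12, -20, 36, 4, -48, 40]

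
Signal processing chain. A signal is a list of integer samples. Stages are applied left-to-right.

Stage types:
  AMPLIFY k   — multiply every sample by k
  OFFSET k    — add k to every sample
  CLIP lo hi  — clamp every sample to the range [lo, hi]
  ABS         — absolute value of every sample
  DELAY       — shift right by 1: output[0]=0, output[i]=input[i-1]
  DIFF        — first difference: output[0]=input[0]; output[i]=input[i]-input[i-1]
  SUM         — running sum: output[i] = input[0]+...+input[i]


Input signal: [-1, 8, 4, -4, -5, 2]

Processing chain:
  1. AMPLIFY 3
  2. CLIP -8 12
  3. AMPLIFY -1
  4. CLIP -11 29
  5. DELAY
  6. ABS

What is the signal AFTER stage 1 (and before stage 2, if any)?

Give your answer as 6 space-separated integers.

Input: [-1, 8, 4, -4, -5, 2]
Stage 1 (AMPLIFY 3): -1*3=-3, 8*3=24, 4*3=12, -4*3=-12, -5*3=-15, 2*3=6 -> [-3, 24, 12, -12, -15, 6]

Answer: -3 24 12 -12 -15 6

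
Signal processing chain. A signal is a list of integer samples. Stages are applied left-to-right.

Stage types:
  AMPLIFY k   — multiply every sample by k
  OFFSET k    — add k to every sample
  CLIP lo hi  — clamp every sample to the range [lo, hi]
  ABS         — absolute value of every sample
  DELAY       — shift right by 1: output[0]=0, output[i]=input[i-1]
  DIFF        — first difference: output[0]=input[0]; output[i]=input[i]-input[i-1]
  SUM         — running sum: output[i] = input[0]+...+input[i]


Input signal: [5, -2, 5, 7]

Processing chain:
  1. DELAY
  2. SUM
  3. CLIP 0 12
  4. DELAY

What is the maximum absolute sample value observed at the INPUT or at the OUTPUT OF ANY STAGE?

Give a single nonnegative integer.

Answer: 8

Derivation:
Input: [5, -2, 5, 7] (max |s|=7)
Stage 1 (DELAY): [0, 5, -2, 5] = [0, 5, -2, 5] -> [0, 5, -2, 5] (max |s|=5)
Stage 2 (SUM): sum[0..0]=0, sum[0..1]=5, sum[0..2]=3, sum[0..3]=8 -> [0, 5, 3, 8] (max |s|=8)
Stage 3 (CLIP 0 12): clip(0,0,12)=0, clip(5,0,12)=5, clip(3,0,12)=3, clip(8,0,12)=8 -> [0, 5, 3, 8] (max |s|=8)
Stage 4 (DELAY): [0, 0, 5, 3] = [0, 0, 5, 3] -> [0, 0, 5, 3] (max |s|=5)
Overall max amplitude: 8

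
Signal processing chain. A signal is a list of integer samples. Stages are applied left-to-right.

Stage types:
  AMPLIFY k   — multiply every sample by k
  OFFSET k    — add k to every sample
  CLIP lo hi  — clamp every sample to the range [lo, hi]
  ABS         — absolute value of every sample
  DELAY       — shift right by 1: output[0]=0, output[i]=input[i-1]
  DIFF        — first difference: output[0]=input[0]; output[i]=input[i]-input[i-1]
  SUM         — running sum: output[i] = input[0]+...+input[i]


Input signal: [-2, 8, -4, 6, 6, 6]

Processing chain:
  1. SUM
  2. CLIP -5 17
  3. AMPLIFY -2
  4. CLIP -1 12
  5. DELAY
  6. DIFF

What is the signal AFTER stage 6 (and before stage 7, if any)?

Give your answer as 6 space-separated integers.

Answer: 0 4 -5 0 0 0

Derivation:
Input: [-2, 8, -4, 6, 6, 6]
Stage 1 (SUM): sum[0..0]=-2, sum[0..1]=6, sum[0..2]=2, sum[0..3]=8, sum[0..4]=14, sum[0..5]=20 -> [-2, 6, 2, 8, 14, 20]
Stage 2 (CLIP -5 17): clip(-2,-5,17)=-2, clip(6,-5,17)=6, clip(2,-5,17)=2, clip(8,-5,17)=8, clip(14,-5,17)=14, clip(20,-5,17)=17 -> [-2, 6, 2, 8, 14, 17]
Stage 3 (AMPLIFY -2): -2*-2=4, 6*-2=-12, 2*-2=-4, 8*-2=-16, 14*-2=-28, 17*-2=-34 -> [4, -12, -4, -16, -28, -34]
Stage 4 (CLIP -1 12): clip(4,-1,12)=4, clip(-12,-1,12)=-1, clip(-4,-1,12)=-1, clip(-16,-1,12)=-1, clip(-28,-1,12)=-1, clip(-34,-1,12)=-1 -> [4, -1, -1, -1, -1, -1]
Stage 5 (DELAY): [0, 4, -1, -1, -1, -1] = [0, 4, -1, -1, -1, -1] -> [0, 4, -1, -1, -1, -1]
Stage 6 (DIFF): s[0]=0, 4-0=4, -1-4=-5, -1--1=0, -1--1=0, -1--1=0 -> [0, 4, -5, 0, 0, 0]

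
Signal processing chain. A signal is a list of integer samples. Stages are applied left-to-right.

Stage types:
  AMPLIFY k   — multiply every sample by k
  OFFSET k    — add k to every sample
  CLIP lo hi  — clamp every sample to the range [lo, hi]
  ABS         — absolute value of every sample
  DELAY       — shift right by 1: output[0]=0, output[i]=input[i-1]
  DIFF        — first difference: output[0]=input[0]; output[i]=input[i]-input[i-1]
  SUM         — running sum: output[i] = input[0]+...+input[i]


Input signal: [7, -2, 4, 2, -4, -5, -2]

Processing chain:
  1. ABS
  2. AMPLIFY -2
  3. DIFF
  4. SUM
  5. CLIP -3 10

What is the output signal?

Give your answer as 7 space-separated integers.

Answer: -3 -3 -3 -3 -3 -3 -3

Derivation:
Input: [7, -2, 4, 2, -4, -5, -2]
Stage 1 (ABS): |7|=7, |-2|=2, |4|=4, |2|=2, |-4|=4, |-5|=5, |-2|=2 -> [7, 2, 4, 2, 4, 5, 2]
Stage 2 (AMPLIFY -2): 7*-2=-14, 2*-2=-4, 4*-2=-8, 2*-2=-4, 4*-2=-8, 5*-2=-10, 2*-2=-4 -> [-14, -4, -8, -4, -8, -10, -4]
Stage 3 (DIFF): s[0]=-14, -4--14=10, -8--4=-4, -4--8=4, -8--4=-4, -10--8=-2, -4--10=6 -> [-14, 10, -4, 4, -4, -2, 6]
Stage 4 (SUM): sum[0..0]=-14, sum[0..1]=-4, sum[0..2]=-8, sum[0..3]=-4, sum[0..4]=-8, sum[0..5]=-10, sum[0..6]=-4 -> [-14, -4, -8, -4, -8, -10, -4]
Stage 5 (CLIP -3 10): clip(-14,-3,10)=-3, clip(-4,-3,10)=-3, clip(-8,-3,10)=-3, clip(-4,-3,10)=-3, clip(-8,-3,10)=-3, clip(-10,-3,10)=-3, clip(-4,-3,10)=-3 -> [-3, -3, -3, -3, -3, -3, -3]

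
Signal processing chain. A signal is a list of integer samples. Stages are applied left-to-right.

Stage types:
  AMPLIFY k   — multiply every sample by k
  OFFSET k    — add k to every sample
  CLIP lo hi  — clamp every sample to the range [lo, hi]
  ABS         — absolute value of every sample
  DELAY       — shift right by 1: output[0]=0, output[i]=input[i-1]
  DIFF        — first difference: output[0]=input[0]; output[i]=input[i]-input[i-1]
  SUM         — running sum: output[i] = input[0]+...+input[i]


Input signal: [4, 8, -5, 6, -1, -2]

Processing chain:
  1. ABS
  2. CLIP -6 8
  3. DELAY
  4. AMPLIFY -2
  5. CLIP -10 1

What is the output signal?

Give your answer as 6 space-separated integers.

Answer: 0 -8 -10 -10 -10 -2

Derivation:
Input: [4, 8, -5, 6, -1, -2]
Stage 1 (ABS): |4|=4, |8|=8, |-5|=5, |6|=6, |-1|=1, |-2|=2 -> [4, 8, 5, 6, 1, 2]
Stage 2 (CLIP -6 8): clip(4,-6,8)=4, clip(8,-6,8)=8, clip(5,-6,8)=5, clip(6,-6,8)=6, clip(1,-6,8)=1, clip(2,-6,8)=2 -> [4, 8, 5, 6, 1, 2]
Stage 3 (DELAY): [0, 4, 8, 5, 6, 1] = [0, 4, 8, 5, 6, 1] -> [0, 4, 8, 5, 6, 1]
Stage 4 (AMPLIFY -2): 0*-2=0, 4*-2=-8, 8*-2=-16, 5*-2=-10, 6*-2=-12, 1*-2=-2 -> [0, -8, -16, -10, -12, -2]
Stage 5 (CLIP -10 1): clip(0,-10,1)=0, clip(-8,-10,1)=-8, clip(-16,-10,1)=-10, clip(-10,-10,1)=-10, clip(-12,-10,1)=-10, clip(-2,-10,1)=-2 -> [0, -8, -10, -10, -10, -2]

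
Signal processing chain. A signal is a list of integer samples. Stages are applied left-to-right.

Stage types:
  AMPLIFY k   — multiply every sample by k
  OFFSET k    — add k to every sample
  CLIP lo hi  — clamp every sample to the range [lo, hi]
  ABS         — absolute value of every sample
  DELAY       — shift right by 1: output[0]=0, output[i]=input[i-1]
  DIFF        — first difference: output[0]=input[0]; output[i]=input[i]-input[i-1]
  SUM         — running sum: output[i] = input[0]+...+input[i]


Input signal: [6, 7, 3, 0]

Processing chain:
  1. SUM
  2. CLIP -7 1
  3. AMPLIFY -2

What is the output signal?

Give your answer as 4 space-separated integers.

Input: [6, 7, 3, 0]
Stage 1 (SUM): sum[0..0]=6, sum[0..1]=13, sum[0..2]=16, sum[0..3]=16 -> [6, 13, 16, 16]
Stage 2 (CLIP -7 1): clip(6,-7,1)=1, clip(13,-7,1)=1, clip(16,-7,1)=1, clip(16,-7,1)=1 -> [1, 1, 1, 1]
Stage 3 (AMPLIFY -2): 1*-2=-2, 1*-2=-2, 1*-2=-2, 1*-2=-2 -> [-2, -2, -2, -2]

Answer: -2 -2 -2 -2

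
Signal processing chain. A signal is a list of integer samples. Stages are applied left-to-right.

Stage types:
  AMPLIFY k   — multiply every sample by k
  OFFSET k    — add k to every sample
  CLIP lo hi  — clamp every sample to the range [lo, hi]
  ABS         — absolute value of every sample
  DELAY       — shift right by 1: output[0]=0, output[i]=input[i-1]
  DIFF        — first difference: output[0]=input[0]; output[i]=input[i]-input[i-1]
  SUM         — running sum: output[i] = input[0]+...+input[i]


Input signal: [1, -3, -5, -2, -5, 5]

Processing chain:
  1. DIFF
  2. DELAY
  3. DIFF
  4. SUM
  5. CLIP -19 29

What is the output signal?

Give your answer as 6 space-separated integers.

Input: [1, -3, -5, -2, -5, 5]
Stage 1 (DIFF): s[0]=1, -3-1=-4, -5--3=-2, -2--5=3, -5--2=-3, 5--5=10 -> [1, -4, -2, 3, -3, 10]
Stage 2 (DELAY): [0, 1, -4, -2, 3, -3] = [0, 1, -4, -2, 3, -3] -> [0, 1, -4, -2, 3, -3]
Stage 3 (DIFF): s[0]=0, 1-0=1, -4-1=-5, -2--4=2, 3--2=5, -3-3=-6 -> [0, 1, -5, 2, 5, -6]
Stage 4 (SUM): sum[0..0]=0, sum[0..1]=1, sum[0..2]=-4, sum[0..3]=-2, sum[0..4]=3, sum[0..5]=-3 -> [0, 1, -4, -2, 3, -3]
Stage 5 (CLIP -19 29): clip(0,-19,29)=0, clip(1,-19,29)=1, clip(-4,-19,29)=-4, clip(-2,-19,29)=-2, clip(3,-19,29)=3, clip(-3,-19,29)=-3 -> [0, 1, -4, -2, 3, -3]

Answer: 0 1 -4 -2 3 -3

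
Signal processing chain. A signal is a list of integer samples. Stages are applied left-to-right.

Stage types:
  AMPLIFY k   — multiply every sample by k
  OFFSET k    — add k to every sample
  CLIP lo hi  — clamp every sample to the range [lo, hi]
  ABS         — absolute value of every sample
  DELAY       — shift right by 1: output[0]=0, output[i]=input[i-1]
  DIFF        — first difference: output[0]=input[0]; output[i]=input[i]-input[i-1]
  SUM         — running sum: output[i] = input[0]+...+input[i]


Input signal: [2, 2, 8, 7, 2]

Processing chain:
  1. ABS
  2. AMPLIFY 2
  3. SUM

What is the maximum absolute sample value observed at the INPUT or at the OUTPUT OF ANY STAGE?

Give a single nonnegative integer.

Input: [2, 2, 8, 7, 2] (max |s|=8)
Stage 1 (ABS): |2|=2, |2|=2, |8|=8, |7|=7, |2|=2 -> [2, 2, 8, 7, 2] (max |s|=8)
Stage 2 (AMPLIFY 2): 2*2=4, 2*2=4, 8*2=16, 7*2=14, 2*2=4 -> [4, 4, 16, 14, 4] (max |s|=16)
Stage 3 (SUM): sum[0..0]=4, sum[0..1]=8, sum[0..2]=24, sum[0..3]=38, sum[0..4]=42 -> [4, 8, 24, 38, 42] (max |s|=42)
Overall max amplitude: 42

Answer: 42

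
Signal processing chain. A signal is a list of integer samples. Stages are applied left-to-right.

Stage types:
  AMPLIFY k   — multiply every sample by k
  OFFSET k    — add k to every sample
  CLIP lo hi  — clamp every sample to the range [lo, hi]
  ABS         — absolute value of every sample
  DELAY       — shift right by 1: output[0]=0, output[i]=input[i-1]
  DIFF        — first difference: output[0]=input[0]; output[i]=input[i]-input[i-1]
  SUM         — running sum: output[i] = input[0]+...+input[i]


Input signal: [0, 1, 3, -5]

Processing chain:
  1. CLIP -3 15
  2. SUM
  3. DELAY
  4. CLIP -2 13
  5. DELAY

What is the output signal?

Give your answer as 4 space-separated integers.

Input: [0, 1, 3, -5]
Stage 1 (CLIP -3 15): clip(0,-3,15)=0, clip(1,-3,15)=1, clip(3,-3,15)=3, clip(-5,-3,15)=-3 -> [0, 1, 3, -3]
Stage 2 (SUM): sum[0..0]=0, sum[0..1]=1, sum[0..2]=4, sum[0..3]=1 -> [0, 1, 4, 1]
Stage 3 (DELAY): [0, 0, 1, 4] = [0, 0, 1, 4] -> [0, 0, 1, 4]
Stage 4 (CLIP -2 13): clip(0,-2,13)=0, clip(0,-2,13)=0, clip(1,-2,13)=1, clip(4,-2,13)=4 -> [0, 0, 1, 4]
Stage 5 (DELAY): [0, 0, 0, 1] = [0, 0, 0, 1] -> [0, 0, 0, 1]

Answer: 0 0 0 1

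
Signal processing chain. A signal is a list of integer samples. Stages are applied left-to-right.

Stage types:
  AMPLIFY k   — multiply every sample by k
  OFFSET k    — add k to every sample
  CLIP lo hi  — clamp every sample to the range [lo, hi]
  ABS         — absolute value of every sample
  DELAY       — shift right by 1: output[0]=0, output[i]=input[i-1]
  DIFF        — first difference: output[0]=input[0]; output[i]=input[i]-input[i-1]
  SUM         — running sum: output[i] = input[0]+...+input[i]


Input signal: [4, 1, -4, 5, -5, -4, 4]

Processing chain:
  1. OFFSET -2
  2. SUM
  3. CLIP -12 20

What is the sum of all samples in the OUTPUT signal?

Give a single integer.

Input: [4, 1, -4, 5, -5, -4, 4]
Stage 1 (OFFSET -2): 4+-2=2, 1+-2=-1, -4+-2=-6, 5+-2=3, -5+-2=-7, -4+-2=-6, 4+-2=2 -> [2, -1, -6, 3, -7, -6, 2]
Stage 2 (SUM): sum[0..0]=2, sum[0..1]=1, sum[0..2]=-5, sum[0..3]=-2, sum[0..4]=-9, sum[0..5]=-15, sum[0..6]=-13 -> [2, 1, -5, -2, -9, -15, -13]
Stage 3 (CLIP -12 20): clip(2,-12,20)=2, clip(1,-12,20)=1, clip(-5,-12,20)=-5, clip(-2,-12,20)=-2, clip(-9,-12,20)=-9, clip(-15,-12,20)=-12, clip(-13,-12,20)=-12 -> [2, 1, -5, -2, -9, -12, -12]
Output sum: -37

Answer: -37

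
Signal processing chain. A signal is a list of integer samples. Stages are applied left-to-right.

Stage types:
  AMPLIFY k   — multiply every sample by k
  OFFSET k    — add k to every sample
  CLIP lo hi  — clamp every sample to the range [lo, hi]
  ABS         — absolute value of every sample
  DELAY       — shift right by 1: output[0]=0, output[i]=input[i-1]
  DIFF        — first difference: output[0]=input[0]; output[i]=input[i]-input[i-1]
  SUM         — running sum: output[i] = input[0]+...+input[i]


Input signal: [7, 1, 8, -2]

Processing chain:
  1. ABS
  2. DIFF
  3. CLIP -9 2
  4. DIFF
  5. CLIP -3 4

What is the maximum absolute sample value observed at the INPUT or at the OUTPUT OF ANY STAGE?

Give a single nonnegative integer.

Input: [7, 1, 8, -2] (max |s|=8)
Stage 1 (ABS): |7|=7, |1|=1, |8|=8, |-2|=2 -> [7, 1, 8, 2] (max |s|=8)
Stage 2 (DIFF): s[0]=7, 1-7=-6, 8-1=7, 2-8=-6 -> [7, -6, 7, -6] (max |s|=7)
Stage 3 (CLIP -9 2): clip(7,-9,2)=2, clip(-6,-9,2)=-6, clip(7,-9,2)=2, clip(-6,-9,2)=-6 -> [2, -6, 2, -6] (max |s|=6)
Stage 4 (DIFF): s[0]=2, -6-2=-8, 2--6=8, -6-2=-8 -> [2, -8, 8, -8] (max |s|=8)
Stage 5 (CLIP -3 4): clip(2,-3,4)=2, clip(-8,-3,4)=-3, clip(8,-3,4)=4, clip(-8,-3,4)=-3 -> [2, -3, 4, -3] (max |s|=4)
Overall max amplitude: 8

Answer: 8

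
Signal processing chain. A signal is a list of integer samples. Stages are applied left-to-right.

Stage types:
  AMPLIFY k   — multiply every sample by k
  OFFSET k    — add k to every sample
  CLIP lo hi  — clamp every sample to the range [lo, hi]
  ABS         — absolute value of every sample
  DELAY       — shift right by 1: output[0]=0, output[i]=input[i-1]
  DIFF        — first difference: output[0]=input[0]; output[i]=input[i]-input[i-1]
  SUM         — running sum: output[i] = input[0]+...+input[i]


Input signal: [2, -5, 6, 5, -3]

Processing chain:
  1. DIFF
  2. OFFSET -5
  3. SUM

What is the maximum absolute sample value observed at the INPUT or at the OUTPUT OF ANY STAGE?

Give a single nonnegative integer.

Input: [2, -5, 6, 5, -3] (max |s|=6)
Stage 1 (DIFF): s[0]=2, -5-2=-7, 6--5=11, 5-6=-1, -3-5=-8 -> [2, -7, 11, -1, -8] (max |s|=11)
Stage 2 (OFFSET -5): 2+-5=-3, -7+-5=-12, 11+-5=6, -1+-5=-6, -8+-5=-13 -> [-3, -12, 6, -6, -13] (max |s|=13)
Stage 3 (SUM): sum[0..0]=-3, sum[0..1]=-15, sum[0..2]=-9, sum[0..3]=-15, sum[0..4]=-28 -> [-3, -15, -9, -15, -28] (max |s|=28)
Overall max amplitude: 28

Answer: 28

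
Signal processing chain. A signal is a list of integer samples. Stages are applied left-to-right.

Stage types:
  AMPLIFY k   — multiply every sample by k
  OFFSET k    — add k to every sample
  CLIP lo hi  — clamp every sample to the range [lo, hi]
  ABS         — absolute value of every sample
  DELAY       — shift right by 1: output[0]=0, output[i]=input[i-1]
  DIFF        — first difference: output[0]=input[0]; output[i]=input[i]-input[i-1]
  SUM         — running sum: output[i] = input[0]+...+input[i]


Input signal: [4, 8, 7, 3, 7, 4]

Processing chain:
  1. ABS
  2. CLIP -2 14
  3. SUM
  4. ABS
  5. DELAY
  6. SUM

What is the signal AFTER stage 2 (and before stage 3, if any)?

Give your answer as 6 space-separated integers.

Answer: 4 8 7 3 7 4

Derivation:
Input: [4, 8, 7, 3, 7, 4]
Stage 1 (ABS): |4|=4, |8|=8, |7|=7, |3|=3, |7|=7, |4|=4 -> [4, 8, 7, 3, 7, 4]
Stage 2 (CLIP -2 14): clip(4,-2,14)=4, clip(8,-2,14)=8, clip(7,-2,14)=7, clip(3,-2,14)=3, clip(7,-2,14)=7, clip(4,-2,14)=4 -> [4, 8, 7, 3, 7, 4]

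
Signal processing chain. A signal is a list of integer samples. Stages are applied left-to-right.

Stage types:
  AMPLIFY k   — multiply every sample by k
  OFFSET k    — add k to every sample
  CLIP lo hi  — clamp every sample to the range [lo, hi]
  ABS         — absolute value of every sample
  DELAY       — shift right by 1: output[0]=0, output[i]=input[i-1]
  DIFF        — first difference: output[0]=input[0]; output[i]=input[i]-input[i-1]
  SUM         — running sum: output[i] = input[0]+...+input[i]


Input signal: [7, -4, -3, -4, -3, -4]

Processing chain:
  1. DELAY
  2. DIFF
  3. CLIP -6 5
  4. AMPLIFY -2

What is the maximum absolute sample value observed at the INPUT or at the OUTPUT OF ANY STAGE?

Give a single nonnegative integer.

Input: [7, -4, -3, -4, -3, -4] (max |s|=7)
Stage 1 (DELAY): [0, 7, -4, -3, -4, -3] = [0, 7, -4, -3, -4, -3] -> [0, 7, -4, -3, -4, -3] (max |s|=7)
Stage 2 (DIFF): s[0]=0, 7-0=7, -4-7=-11, -3--4=1, -4--3=-1, -3--4=1 -> [0, 7, -11, 1, -1, 1] (max |s|=11)
Stage 3 (CLIP -6 5): clip(0,-6,5)=0, clip(7,-6,5)=5, clip(-11,-6,5)=-6, clip(1,-6,5)=1, clip(-1,-6,5)=-1, clip(1,-6,5)=1 -> [0, 5, -6, 1, -1, 1] (max |s|=6)
Stage 4 (AMPLIFY -2): 0*-2=0, 5*-2=-10, -6*-2=12, 1*-2=-2, -1*-2=2, 1*-2=-2 -> [0, -10, 12, -2, 2, -2] (max |s|=12)
Overall max amplitude: 12

Answer: 12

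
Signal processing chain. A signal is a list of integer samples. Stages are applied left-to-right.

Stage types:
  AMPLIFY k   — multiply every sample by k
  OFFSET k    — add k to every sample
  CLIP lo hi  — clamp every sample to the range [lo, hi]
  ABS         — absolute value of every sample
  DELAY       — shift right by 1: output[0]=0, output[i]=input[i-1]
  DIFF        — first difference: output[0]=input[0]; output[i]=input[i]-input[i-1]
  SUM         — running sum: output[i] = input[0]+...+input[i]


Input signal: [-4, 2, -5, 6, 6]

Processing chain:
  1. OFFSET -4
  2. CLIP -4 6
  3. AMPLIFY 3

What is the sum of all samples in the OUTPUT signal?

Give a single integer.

Answer: -18

Derivation:
Input: [-4, 2, -5, 6, 6]
Stage 1 (OFFSET -4): -4+-4=-8, 2+-4=-2, -5+-4=-9, 6+-4=2, 6+-4=2 -> [-8, -2, -9, 2, 2]
Stage 2 (CLIP -4 6): clip(-8,-4,6)=-4, clip(-2,-4,6)=-2, clip(-9,-4,6)=-4, clip(2,-4,6)=2, clip(2,-4,6)=2 -> [-4, -2, -4, 2, 2]
Stage 3 (AMPLIFY 3): -4*3=-12, -2*3=-6, -4*3=-12, 2*3=6, 2*3=6 -> [-12, -6, -12, 6, 6]
Output sum: -18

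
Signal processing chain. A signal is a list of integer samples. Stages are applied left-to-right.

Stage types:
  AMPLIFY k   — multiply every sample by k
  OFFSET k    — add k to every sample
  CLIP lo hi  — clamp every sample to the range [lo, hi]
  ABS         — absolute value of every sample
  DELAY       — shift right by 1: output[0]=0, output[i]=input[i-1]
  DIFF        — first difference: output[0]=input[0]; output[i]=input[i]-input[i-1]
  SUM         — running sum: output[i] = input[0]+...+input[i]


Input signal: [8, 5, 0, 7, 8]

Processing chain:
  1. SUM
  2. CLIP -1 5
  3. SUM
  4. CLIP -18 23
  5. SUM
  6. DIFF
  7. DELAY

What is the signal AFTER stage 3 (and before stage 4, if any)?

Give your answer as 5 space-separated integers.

Input: [8, 5, 0, 7, 8]
Stage 1 (SUM): sum[0..0]=8, sum[0..1]=13, sum[0..2]=13, sum[0..3]=20, sum[0..4]=28 -> [8, 13, 13, 20, 28]
Stage 2 (CLIP -1 5): clip(8,-1,5)=5, clip(13,-1,5)=5, clip(13,-1,5)=5, clip(20,-1,5)=5, clip(28,-1,5)=5 -> [5, 5, 5, 5, 5]
Stage 3 (SUM): sum[0..0]=5, sum[0..1]=10, sum[0..2]=15, sum[0..3]=20, sum[0..4]=25 -> [5, 10, 15, 20, 25]

Answer: 5 10 15 20 25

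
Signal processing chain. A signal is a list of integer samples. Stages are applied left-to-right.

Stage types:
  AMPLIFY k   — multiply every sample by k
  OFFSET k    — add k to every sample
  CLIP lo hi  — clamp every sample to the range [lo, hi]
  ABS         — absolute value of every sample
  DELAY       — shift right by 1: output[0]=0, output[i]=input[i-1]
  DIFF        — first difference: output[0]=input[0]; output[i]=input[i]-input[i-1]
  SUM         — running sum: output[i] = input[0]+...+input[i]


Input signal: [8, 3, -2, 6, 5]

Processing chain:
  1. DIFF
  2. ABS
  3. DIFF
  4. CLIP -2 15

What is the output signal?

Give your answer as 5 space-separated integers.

Input: [8, 3, -2, 6, 5]
Stage 1 (DIFF): s[0]=8, 3-8=-5, -2-3=-5, 6--2=8, 5-6=-1 -> [8, -5, -5, 8, -1]
Stage 2 (ABS): |8|=8, |-5|=5, |-5|=5, |8|=8, |-1|=1 -> [8, 5, 5, 8, 1]
Stage 3 (DIFF): s[0]=8, 5-8=-3, 5-5=0, 8-5=3, 1-8=-7 -> [8, -3, 0, 3, -7]
Stage 4 (CLIP -2 15): clip(8,-2,15)=8, clip(-3,-2,15)=-2, clip(0,-2,15)=0, clip(3,-2,15)=3, clip(-7,-2,15)=-2 -> [8, -2, 0, 3, -2]

Answer: 8 -2 0 3 -2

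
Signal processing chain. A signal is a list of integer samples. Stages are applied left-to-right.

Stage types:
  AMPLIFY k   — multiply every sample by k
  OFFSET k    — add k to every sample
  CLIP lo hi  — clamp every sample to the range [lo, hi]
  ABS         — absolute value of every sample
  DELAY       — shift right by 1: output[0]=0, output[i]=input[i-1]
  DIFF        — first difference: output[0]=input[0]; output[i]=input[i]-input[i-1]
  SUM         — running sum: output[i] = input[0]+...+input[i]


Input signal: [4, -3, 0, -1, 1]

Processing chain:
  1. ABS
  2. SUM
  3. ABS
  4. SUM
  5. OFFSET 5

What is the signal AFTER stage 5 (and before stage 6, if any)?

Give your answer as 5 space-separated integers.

Answer: 9 16 23 31 40

Derivation:
Input: [4, -3, 0, -1, 1]
Stage 1 (ABS): |4|=4, |-3|=3, |0|=0, |-1|=1, |1|=1 -> [4, 3, 0, 1, 1]
Stage 2 (SUM): sum[0..0]=4, sum[0..1]=7, sum[0..2]=7, sum[0..3]=8, sum[0..4]=9 -> [4, 7, 7, 8, 9]
Stage 3 (ABS): |4|=4, |7|=7, |7|=7, |8|=8, |9|=9 -> [4, 7, 7, 8, 9]
Stage 4 (SUM): sum[0..0]=4, sum[0..1]=11, sum[0..2]=18, sum[0..3]=26, sum[0..4]=35 -> [4, 11, 18, 26, 35]
Stage 5 (OFFSET 5): 4+5=9, 11+5=16, 18+5=23, 26+5=31, 35+5=40 -> [9, 16, 23, 31, 40]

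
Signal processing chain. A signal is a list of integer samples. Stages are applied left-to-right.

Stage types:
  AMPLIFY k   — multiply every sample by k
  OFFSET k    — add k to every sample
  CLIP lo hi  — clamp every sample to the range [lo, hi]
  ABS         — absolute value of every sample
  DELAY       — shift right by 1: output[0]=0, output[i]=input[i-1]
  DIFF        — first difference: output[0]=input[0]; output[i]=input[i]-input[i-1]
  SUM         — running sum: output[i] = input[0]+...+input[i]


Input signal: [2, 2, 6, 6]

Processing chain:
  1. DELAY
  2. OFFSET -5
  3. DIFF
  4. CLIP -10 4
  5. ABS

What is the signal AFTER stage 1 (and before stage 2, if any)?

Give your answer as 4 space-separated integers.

Input: [2, 2, 6, 6]
Stage 1 (DELAY): [0, 2, 2, 6] = [0, 2, 2, 6] -> [0, 2, 2, 6]

Answer: 0 2 2 6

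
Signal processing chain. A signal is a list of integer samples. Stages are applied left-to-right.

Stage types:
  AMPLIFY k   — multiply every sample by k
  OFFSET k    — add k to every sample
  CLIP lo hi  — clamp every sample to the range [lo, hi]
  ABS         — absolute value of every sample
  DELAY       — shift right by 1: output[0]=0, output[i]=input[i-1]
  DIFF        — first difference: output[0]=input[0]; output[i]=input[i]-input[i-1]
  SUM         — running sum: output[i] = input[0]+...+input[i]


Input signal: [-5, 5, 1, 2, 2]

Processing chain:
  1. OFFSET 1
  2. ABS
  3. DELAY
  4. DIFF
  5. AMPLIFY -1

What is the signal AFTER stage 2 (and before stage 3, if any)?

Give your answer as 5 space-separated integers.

Input: [-5, 5, 1, 2, 2]
Stage 1 (OFFSET 1): -5+1=-4, 5+1=6, 1+1=2, 2+1=3, 2+1=3 -> [-4, 6, 2, 3, 3]
Stage 2 (ABS): |-4|=4, |6|=6, |2|=2, |3|=3, |3|=3 -> [4, 6, 2, 3, 3]

Answer: 4 6 2 3 3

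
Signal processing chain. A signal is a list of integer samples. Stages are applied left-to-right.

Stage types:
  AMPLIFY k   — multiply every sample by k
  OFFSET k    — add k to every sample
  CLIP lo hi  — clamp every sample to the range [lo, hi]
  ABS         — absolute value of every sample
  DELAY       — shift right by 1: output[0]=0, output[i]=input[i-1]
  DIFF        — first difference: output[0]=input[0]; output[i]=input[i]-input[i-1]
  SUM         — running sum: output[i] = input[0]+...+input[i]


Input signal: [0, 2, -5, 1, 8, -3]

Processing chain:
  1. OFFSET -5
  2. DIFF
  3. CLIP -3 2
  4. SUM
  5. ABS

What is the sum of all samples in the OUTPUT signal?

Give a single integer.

Answer: 13

Derivation:
Input: [0, 2, -5, 1, 8, -3]
Stage 1 (OFFSET -5): 0+-5=-5, 2+-5=-3, -5+-5=-10, 1+-5=-4, 8+-5=3, -3+-5=-8 -> [-5, -3, -10, -4, 3, -8]
Stage 2 (DIFF): s[0]=-5, -3--5=2, -10--3=-7, -4--10=6, 3--4=7, -8-3=-11 -> [-5, 2, -7, 6, 7, -11]
Stage 3 (CLIP -3 2): clip(-5,-3,2)=-3, clip(2,-3,2)=2, clip(-7,-3,2)=-3, clip(6,-3,2)=2, clip(7,-3,2)=2, clip(-11,-3,2)=-3 -> [-3, 2, -3, 2, 2, -3]
Stage 4 (SUM): sum[0..0]=-3, sum[0..1]=-1, sum[0..2]=-4, sum[0..3]=-2, sum[0..4]=0, sum[0..5]=-3 -> [-3, -1, -4, -2, 0, -3]
Stage 5 (ABS): |-3|=3, |-1|=1, |-4|=4, |-2|=2, |0|=0, |-3|=3 -> [3, 1, 4, 2, 0, 3]
Output sum: 13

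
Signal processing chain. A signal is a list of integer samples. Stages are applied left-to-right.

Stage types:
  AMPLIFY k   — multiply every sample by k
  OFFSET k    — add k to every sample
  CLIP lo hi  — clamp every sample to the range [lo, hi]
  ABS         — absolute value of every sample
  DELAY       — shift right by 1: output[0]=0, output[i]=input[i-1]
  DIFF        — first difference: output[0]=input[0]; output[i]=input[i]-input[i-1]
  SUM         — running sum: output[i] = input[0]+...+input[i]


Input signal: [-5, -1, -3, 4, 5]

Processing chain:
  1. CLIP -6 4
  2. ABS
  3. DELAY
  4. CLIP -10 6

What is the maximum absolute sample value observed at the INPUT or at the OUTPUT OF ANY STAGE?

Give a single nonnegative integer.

Answer: 5

Derivation:
Input: [-5, -1, -3, 4, 5] (max |s|=5)
Stage 1 (CLIP -6 4): clip(-5,-6,4)=-5, clip(-1,-6,4)=-1, clip(-3,-6,4)=-3, clip(4,-6,4)=4, clip(5,-6,4)=4 -> [-5, -1, -3, 4, 4] (max |s|=5)
Stage 2 (ABS): |-5|=5, |-1|=1, |-3|=3, |4|=4, |4|=4 -> [5, 1, 3, 4, 4] (max |s|=5)
Stage 3 (DELAY): [0, 5, 1, 3, 4] = [0, 5, 1, 3, 4] -> [0, 5, 1, 3, 4] (max |s|=5)
Stage 4 (CLIP -10 6): clip(0,-10,6)=0, clip(5,-10,6)=5, clip(1,-10,6)=1, clip(3,-10,6)=3, clip(4,-10,6)=4 -> [0, 5, 1, 3, 4] (max |s|=5)
Overall max amplitude: 5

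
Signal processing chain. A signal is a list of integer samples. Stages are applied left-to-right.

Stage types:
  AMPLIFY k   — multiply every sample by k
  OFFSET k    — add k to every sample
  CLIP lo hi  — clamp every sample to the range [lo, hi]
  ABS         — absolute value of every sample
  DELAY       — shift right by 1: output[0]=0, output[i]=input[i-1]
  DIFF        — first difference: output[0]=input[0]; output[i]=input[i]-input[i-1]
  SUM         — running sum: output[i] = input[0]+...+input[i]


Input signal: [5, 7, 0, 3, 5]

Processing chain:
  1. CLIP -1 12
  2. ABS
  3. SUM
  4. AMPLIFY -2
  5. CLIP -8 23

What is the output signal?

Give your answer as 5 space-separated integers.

Answer: -8 -8 -8 -8 -8

Derivation:
Input: [5, 7, 0, 3, 5]
Stage 1 (CLIP -1 12): clip(5,-1,12)=5, clip(7,-1,12)=7, clip(0,-1,12)=0, clip(3,-1,12)=3, clip(5,-1,12)=5 -> [5, 7, 0, 3, 5]
Stage 2 (ABS): |5|=5, |7|=7, |0|=0, |3|=3, |5|=5 -> [5, 7, 0, 3, 5]
Stage 3 (SUM): sum[0..0]=5, sum[0..1]=12, sum[0..2]=12, sum[0..3]=15, sum[0..4]=20 -> [5, 12, 12, 15, 20]
Stage 4 (AMPLIFY -2): 5*-2=-10, 12*-2=-24, 12*-2=-24, 15*-2=-30, 20*-2=-40 -> [-10, -24, -24, -30, -40]
Stage 5 (CLIP -8 23): clip(-10,-8,23)=-8, clip(-24,-8,23)=-8, clip(-24,-8,23)=-8, clip(-30,-8,23)=-8, clip(-40,-8,23)=-8 -> [-8, -8, -8, -8, -8]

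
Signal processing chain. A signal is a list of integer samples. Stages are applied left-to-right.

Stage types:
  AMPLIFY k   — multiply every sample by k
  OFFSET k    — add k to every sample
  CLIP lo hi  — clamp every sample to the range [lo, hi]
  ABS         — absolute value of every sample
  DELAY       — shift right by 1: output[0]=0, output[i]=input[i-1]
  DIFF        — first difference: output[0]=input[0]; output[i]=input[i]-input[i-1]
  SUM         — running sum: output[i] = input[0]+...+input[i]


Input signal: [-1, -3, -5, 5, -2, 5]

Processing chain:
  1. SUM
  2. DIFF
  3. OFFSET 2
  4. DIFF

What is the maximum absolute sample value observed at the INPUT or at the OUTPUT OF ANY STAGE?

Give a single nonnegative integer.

Input: [-1, -3, -5, 5, -2, 5] (max |s|=5)
Stage 1 (SUM): sum[0..0]=-1, sum[0..1]=-4, sum[0..2]=-9, sum[0..3]=-4, sum[0..4]=-6, sum[0..5]=-1 -> [-1, -4, -9, -4, -6, -1] (max |s|=9)
Stage 2 (DIFF): s[0]=-1, -4--1=-3, -9--4=-5, -4--9=5, -6--4=-2, -1--6=5 -> [-1, -3, -5, 5, -2, 5] (max |s|=5)
Stage 3 (OFFSET 2): -1+2=1, -3+2=-1, -5+2=-3, 5+2=7, -2+2=0, 5+2=7 -> [1, -1, -3, 7, 0, 7] (max |s|=7)
Stage 4 (DIFF): s[0]=1, -1-1=-2, -3--1=-2, 7--3=10, 0-7=-7, 7-0=7 -> [1, -2, -2, 10, -7, 7] (max |s|=10)
Overall max amplitude: 10

Answer: 10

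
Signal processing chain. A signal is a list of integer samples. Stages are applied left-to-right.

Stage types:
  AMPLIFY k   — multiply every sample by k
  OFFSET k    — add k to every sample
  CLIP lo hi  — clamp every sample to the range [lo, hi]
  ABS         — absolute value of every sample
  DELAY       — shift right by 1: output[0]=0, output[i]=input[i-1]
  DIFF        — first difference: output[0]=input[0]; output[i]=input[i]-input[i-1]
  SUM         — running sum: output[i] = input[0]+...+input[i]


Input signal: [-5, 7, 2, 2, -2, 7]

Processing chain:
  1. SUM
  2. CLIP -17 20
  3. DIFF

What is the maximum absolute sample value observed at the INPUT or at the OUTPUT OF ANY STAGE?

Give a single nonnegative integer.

Answer: 11

Derivation:
Input: [-5, 7, 2, 2, -2, 7] (max |s|=7)
Stage 1 (SUM): sum[0..0]=-5, sum[0..1]=2, sum[0..2]=4, sum[0..3]=6, sum[0..4]=4, sum[0..5]=11 -> [-5, 2, 4, 6, 4, 11] (max |s|=11)
Stage 2 (CLIP -17 20): clip(-5,-17,20)=-5, clip(2,-17,20)=2, clip(4,-17,20)=4, clip(6,-17,20)=6, clip(4,-17,20)=4, clip(11,-17,20)=11 -> [-5, 2, 4, 6, 4, 11] (max |s|=11)
Stage 3 (DIFF): s[0]=-5, 2--5=7, 4-2=2, 6-4=2, 4-6=-2, 11-4=7 -> [-5, 7, 2, 2, -2, 7] (max |s|=7)
Overall max amplitude: 11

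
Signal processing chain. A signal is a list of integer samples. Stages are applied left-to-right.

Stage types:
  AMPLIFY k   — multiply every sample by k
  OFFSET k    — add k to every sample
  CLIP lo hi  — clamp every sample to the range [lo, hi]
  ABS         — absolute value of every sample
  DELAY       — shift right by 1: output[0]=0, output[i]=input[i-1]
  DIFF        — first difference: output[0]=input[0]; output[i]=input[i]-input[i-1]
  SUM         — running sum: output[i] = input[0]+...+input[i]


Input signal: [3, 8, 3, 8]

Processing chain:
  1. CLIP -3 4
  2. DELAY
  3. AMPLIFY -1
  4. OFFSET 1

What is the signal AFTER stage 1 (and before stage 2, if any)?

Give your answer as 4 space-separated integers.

Answer: 3 4 3 4

Derivation:
Input: [3, 8, 3, 8]
Stage 1 (CLIP -3 4): clip(3,-3,4)=3, clip(8,-3,4)=4, clip(3,-3,4)=3, clip(8,-3,4)=4 -> [3, 4, 3, 4]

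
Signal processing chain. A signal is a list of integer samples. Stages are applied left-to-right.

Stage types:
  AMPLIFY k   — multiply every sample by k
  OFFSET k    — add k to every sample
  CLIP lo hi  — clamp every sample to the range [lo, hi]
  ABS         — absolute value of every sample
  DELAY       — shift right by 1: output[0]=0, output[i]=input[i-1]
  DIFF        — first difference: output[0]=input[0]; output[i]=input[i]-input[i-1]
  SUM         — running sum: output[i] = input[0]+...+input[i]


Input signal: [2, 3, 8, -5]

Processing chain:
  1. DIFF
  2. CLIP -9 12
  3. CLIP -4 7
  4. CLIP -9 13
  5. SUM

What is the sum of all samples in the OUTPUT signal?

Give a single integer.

Input: [2, 3, 8, -5]
Stage 1 (DIFF): s[0]=2, 3-2=1, 8-3=5, -5-8=-13 -> [2, 1, 5, -13]
Stage 2 (CLIP -9 12): clip(2,-9,12)=2, clip(1,-9,12)=1, clip(5,-9,12)=5, clip(-13,-9,12)=-9 -> [2, 1, 5, -9]
Stage 3 (CLIP -4 7): clip(2,-4,7)=2, clip(1,-4,7)=1, clip(5,-4,7)=5, clip(-9,-4,7)=-4 -> [2, 1, 5, -4]
Stage 4 (CLIP -9 13): clip(2,-9,13)=2, clip(1,-9,13)=1, clip(5,-9,13)=5, clip(-4,-9,13)=-4 -> [2, 1, 5, -4]
Stage 5 (SUM): sum[0..0]=2, sum[0..1]=3, sum[0..2]=8, sum[0..3]=4 -> [2, 3, 8, 4]
Output sum: 17

Answer: 17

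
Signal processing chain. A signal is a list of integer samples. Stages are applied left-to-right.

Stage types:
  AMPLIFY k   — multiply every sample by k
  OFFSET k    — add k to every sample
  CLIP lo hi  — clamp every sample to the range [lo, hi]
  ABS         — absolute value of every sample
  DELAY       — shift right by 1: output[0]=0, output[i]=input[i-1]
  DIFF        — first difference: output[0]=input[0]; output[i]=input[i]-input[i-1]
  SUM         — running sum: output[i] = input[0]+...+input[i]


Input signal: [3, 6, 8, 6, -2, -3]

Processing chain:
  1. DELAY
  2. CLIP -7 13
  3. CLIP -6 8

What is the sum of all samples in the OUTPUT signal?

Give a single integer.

Answer: 21

Derivation:
Input: [3, 6, 8, 6, -2, -3]
Stage 1 (DELAY): [0, 3, 6, 8, 6, -2] = [0, 3, 6, 8, 6, -2] -> [0, 3, 6, 8, 6, -2]
Stage 2 (CLIP -7 13): clip(0,-7,13)=0, clip(3,-7,13)=3, clip(6,-7,13)=6, clip(8,-7,13)=8, clip(6,-7,13)=6, clip(-2,-7,13)=-2 -> [0, 3, 6, 8, 6, -2]
Stage 3 (CLIP -6 8): clip(0,-6,8)=0, clip(3,-6,8)=3, clip(6,-6,8)=6, clip(8,-6,8)=8, clip(6,-6,8)=6, clip(-2,-6,8)=-2 -> [0, 3, 6, 8, 6, -2]
Output sum: 21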